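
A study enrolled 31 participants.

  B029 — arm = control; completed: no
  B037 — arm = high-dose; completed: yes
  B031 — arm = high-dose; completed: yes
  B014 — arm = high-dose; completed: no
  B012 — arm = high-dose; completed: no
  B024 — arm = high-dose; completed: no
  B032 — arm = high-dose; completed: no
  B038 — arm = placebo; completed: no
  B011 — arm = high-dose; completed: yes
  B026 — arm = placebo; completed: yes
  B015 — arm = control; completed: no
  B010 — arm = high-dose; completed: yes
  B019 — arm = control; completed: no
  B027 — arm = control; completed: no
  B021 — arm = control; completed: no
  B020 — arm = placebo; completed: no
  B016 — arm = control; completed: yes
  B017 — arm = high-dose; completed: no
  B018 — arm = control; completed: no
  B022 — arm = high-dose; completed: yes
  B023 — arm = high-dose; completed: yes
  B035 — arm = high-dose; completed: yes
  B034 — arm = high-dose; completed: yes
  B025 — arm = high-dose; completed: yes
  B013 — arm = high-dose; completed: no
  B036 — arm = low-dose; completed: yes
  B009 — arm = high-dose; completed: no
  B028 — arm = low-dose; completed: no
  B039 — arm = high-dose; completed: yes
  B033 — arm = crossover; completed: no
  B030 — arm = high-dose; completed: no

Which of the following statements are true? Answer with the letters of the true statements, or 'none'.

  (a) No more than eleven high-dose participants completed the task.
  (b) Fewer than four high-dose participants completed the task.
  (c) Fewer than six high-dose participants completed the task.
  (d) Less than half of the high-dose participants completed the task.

|A| = 18, |A ∩ B| = 10, |A ∖ B| = 8.
(a) |A ∩ B| ≤ 11: holds.
(b) |A ∩ B| < 4: fails.
(c) |A ∩ B| < 6: fails.
(d) |A ∩ B| < |A ∖ B|: fails.

(a)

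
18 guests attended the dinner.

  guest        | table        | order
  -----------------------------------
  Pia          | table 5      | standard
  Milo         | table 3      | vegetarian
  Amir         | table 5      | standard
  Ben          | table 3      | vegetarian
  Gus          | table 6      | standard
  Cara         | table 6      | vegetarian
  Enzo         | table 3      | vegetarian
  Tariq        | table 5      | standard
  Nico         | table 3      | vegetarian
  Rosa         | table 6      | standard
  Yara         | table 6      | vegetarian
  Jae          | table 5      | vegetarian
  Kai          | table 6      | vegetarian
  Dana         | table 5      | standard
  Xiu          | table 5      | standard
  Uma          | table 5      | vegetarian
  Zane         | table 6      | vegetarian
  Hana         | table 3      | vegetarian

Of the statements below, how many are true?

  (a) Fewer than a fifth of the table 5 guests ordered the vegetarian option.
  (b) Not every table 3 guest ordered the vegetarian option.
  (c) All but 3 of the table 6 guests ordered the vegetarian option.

0

(a) table 5: |A| = 7, |A ∩ B| = 2; needs |A ∩ B| / |A| < 1/5 — false.
(b) table 3: |A| = 5, |A ∩ B| = 5; needs A ⊄ B (|A ∖ B| ≥ 1) — false.
(c) table 6: |A| = 6, |A ∩ B| = 4; needs |A ∖ B| = 3 — false.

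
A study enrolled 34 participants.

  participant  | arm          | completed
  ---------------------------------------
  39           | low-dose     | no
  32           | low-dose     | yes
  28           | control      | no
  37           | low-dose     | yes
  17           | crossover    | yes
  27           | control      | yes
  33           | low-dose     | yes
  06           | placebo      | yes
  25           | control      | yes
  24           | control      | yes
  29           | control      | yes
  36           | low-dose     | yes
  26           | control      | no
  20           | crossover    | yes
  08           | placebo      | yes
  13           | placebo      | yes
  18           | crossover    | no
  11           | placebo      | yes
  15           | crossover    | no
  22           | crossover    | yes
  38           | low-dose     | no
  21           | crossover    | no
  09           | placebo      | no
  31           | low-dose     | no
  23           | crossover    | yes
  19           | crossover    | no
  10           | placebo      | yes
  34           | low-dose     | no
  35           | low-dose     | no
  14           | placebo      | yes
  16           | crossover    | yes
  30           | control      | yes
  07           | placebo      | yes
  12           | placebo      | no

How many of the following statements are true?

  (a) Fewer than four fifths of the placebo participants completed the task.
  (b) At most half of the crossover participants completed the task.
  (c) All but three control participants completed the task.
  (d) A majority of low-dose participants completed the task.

(a) placebo: |A| = 9, |A ∩ B| = 7; needs |A ∩ B| / |A| < 4/5 — true.
(b) crossover: |A| = 9, |A ∩ B| = 5; needs |A ∩ B| ≤ |A ∖ B| — false.
(c) control: |A| = 7, |A ∩ B| = 5; needs |A ∖ B| = 3 — false.
(d) low-dose: |A| = 9, |A ∩ B| = 4; needs |A ∩ B| > |A ∖ B| — false.

1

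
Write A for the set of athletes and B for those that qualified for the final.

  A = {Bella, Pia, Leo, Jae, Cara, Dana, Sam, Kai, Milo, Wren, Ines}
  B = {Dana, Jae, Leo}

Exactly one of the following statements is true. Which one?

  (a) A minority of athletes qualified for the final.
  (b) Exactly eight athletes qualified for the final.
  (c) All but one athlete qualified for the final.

(a)

|A| = 11, |A ∩ B| = 3, |A ∖ B| = 8.
(a) requires |A ∩ B| < |A ∖ B|: true.
(b) requires |A ∩ B| = 8: false.
(c) requires |A ∖ B| = 1: false.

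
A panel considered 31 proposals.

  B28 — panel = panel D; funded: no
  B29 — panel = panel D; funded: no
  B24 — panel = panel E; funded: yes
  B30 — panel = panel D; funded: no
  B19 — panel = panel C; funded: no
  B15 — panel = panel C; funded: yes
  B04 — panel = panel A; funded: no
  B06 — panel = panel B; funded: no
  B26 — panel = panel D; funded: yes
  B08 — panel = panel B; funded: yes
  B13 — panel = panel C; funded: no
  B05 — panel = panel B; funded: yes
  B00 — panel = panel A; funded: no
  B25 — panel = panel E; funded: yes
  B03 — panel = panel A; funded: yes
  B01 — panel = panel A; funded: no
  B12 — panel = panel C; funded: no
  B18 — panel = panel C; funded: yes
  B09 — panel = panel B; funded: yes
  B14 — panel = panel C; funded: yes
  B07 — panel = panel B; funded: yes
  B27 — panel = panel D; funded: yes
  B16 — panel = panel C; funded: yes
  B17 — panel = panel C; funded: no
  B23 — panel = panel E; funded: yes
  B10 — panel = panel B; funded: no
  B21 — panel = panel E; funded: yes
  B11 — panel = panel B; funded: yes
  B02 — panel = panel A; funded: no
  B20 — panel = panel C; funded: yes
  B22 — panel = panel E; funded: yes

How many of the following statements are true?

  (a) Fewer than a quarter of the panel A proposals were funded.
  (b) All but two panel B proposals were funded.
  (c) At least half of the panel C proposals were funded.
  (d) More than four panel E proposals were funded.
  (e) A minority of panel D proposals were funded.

5

(a) panel A: |A| = 5, |A ∩ B| = 1; needs |A ∩ B| / |A| < 1/4 — true.
(b) panel B: |A| = 7, |A ∩ B| = 5; needs |A ∖ B| = 2 — true.
(c) panel C: |A| = 9, |A ∩ B| = 5; needs |A ∩ B| ≥ |A ∖ B| — true.
(d) panel E: |A| = 5, |A ∩ B| = 5; needs |A ∩ B| > 4 — true.
(e) panel D: |A| = 5, |A ∩ B| = 2; needs |A ∩ B| < |A ∖ B| — true.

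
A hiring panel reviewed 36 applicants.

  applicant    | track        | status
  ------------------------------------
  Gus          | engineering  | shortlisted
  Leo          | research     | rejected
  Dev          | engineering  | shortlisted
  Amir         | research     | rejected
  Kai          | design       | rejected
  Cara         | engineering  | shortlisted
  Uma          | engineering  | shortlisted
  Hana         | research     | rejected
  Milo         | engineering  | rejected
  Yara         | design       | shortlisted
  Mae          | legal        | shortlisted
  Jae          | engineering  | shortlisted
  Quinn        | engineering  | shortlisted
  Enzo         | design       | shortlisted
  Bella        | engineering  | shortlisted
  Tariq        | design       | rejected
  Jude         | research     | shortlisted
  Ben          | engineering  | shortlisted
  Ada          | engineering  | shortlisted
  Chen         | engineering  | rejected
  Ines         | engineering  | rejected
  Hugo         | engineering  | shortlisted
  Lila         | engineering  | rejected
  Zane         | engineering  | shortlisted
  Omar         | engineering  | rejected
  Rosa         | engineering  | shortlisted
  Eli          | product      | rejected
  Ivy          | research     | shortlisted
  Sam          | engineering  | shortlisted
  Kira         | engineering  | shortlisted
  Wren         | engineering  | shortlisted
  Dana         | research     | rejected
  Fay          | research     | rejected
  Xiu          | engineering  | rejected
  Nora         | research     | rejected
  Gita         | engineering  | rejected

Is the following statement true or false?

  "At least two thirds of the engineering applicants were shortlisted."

True

The determiner here denotes the relation: |A ∩ B| / |A| ≥ 2/3.
|A| = 22, |A ∩ B| = 15, |A ∖ B| = 7.
|A ∩ B|/|A| = 15/22, so the statement is true.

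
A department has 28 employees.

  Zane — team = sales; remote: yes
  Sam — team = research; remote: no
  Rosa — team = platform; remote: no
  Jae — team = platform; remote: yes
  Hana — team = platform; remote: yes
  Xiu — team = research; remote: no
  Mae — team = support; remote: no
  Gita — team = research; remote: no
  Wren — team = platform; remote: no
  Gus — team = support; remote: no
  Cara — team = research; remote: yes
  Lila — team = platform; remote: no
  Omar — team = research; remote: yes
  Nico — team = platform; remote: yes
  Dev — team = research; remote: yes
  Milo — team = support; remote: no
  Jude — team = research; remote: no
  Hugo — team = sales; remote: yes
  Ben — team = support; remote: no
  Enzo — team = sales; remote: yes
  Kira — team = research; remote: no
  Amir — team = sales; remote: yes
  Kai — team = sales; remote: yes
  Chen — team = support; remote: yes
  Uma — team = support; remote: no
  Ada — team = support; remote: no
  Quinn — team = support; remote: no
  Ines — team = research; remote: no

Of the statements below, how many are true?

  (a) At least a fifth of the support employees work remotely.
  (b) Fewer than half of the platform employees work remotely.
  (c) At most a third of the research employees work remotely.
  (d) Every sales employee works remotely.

(a) support: |A| = 8, |A ∩ B| = 1; needs |A ∩ B| / |A| ≥ 1/5 — false.
(b) platform: |A| = 6, |A ∩ B| = 3; needs |A ∩ B| < |A ∖ B| — false.
(c) research: |A| = 9, |A ∩ B| = 3; needs |A ∩ B| / |A| ≤ 1/3 — true.
(d) sales: |A| = 5, |A ∩ B| = 5; needs A ⊆ B, i.e. every element of A is in B (|A ∖ B| = 0) — true.

2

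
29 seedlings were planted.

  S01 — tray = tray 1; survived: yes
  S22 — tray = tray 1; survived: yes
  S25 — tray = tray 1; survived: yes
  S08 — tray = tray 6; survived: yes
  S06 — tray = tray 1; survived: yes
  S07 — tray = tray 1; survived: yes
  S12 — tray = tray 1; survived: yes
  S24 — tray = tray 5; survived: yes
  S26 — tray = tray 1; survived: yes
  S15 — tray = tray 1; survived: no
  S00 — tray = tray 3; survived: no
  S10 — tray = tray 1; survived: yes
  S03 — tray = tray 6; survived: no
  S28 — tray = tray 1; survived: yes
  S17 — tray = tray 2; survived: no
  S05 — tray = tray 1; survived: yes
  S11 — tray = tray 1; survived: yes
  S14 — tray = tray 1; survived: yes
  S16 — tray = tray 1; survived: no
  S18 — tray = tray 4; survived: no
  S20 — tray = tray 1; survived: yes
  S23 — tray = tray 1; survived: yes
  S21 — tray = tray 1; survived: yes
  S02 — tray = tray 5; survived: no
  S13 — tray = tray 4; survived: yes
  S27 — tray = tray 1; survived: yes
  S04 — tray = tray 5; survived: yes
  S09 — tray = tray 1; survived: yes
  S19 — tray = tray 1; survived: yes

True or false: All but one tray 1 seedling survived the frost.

False

'All but one tray 1 seedling survived the frost' holds iff |A ∖ B| = 1.
|A| = 20, |A ∩ B| = 18, |A ∖ B| = 2.
|A ∖ B| = 2, so the statement is false.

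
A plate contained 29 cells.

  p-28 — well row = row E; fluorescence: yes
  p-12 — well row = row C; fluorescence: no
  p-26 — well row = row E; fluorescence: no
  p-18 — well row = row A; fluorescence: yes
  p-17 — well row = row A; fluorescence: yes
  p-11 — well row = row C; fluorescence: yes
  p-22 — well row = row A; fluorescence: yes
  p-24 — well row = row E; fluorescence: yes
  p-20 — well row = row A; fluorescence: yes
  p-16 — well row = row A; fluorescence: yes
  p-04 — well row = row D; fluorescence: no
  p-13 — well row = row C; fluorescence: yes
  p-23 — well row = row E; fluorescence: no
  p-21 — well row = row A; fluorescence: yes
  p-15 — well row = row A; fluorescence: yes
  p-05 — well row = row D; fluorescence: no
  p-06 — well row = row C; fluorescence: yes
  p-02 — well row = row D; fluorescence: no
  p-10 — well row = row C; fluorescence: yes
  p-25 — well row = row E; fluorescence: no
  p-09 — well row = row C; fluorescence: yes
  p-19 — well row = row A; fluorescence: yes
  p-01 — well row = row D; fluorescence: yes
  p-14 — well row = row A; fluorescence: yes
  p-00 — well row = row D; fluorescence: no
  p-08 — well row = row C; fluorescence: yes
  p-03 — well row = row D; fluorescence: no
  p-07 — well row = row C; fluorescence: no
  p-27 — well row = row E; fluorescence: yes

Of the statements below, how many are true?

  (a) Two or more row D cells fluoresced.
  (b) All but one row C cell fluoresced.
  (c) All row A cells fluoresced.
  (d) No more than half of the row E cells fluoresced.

2

(a) row D: |A| = 6, |A ∩ B| = 1; needs |A ∩ B| ≥ 2 — false.
(b) row C: |A| = 8, |A ∩ B| = 6; needs |A ∖ B| = 1 — false.
(c) row A: |A| = 9, |A ∩ B| = 9; needs A ⊆ B, i.e. every element of A is in B (|A ∖ B| = 0) — true.
(d) row E: |A| = 6, |A ∩ B| = 3; needs |A ∩ B| ≤ |A ∖ B| — true.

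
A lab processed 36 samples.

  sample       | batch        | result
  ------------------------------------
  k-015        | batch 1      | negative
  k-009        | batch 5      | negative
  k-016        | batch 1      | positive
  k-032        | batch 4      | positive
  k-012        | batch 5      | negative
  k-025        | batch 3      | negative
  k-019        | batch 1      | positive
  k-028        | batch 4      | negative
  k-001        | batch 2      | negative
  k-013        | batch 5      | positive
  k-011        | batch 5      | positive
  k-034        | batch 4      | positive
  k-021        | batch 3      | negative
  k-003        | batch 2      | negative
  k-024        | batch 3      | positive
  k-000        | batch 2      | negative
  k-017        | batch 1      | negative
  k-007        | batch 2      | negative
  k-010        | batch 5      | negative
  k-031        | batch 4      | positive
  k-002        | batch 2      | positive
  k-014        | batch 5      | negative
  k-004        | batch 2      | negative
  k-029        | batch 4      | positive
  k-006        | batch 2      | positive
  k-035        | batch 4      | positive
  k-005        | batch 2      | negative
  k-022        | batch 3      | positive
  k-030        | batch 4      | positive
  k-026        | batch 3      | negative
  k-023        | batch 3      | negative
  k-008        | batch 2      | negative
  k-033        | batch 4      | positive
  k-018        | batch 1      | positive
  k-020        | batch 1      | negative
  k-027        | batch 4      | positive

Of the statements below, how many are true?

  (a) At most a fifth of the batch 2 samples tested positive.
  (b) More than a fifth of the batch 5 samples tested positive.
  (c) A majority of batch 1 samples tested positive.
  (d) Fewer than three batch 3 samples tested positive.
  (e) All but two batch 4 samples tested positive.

(a) batch 2: |A| = 9, |A ∩ B| = 2; needs |A ∩ B| / |A| ≤ 1/5 — false.
(b) batch 5: |A| = 6, |A ∩ B| = 2; needs |A ∩ B| / |A| > 1/5 — true.
(c) batch 1: |A| = 6, |A ∩ B| = 3; needs |A ∩ B| > |A ∖ B| — false.
(d) batch 3: |A| = 6, |A ∩ B| = 2; needs |A ∩ B| < 3 — true.
(e) batch 4: |A| = 9, |A ∩ B| = 8; needs |A ∖ B| = 2 — false.

2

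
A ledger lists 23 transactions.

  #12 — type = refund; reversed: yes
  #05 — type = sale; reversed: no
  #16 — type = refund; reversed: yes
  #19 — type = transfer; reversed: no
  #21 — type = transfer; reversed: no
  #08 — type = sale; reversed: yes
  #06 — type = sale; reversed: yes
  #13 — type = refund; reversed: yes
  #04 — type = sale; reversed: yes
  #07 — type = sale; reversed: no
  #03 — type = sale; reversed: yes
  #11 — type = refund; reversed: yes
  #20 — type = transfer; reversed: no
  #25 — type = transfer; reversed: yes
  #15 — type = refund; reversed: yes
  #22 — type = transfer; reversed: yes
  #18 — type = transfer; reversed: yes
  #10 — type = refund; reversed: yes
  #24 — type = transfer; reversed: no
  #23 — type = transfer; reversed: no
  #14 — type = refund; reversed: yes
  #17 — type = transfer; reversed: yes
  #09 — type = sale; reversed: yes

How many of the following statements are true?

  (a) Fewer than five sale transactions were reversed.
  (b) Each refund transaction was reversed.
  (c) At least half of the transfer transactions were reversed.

1

(a) sale: |A| = 7, |A ∩ B| = 5; needs |A ∩ B| < 5 — false.
(b) refund: |A| = 7, |A ∩ B| = 7; needs A ⊆ B, i.e. every element of A is in B (|A ∖ B| = 0) — true.
(c) transfer: |A| = 9, |A ∩ B| = 4; needs |A ∩ B| ≥ |A ∖ B| — false.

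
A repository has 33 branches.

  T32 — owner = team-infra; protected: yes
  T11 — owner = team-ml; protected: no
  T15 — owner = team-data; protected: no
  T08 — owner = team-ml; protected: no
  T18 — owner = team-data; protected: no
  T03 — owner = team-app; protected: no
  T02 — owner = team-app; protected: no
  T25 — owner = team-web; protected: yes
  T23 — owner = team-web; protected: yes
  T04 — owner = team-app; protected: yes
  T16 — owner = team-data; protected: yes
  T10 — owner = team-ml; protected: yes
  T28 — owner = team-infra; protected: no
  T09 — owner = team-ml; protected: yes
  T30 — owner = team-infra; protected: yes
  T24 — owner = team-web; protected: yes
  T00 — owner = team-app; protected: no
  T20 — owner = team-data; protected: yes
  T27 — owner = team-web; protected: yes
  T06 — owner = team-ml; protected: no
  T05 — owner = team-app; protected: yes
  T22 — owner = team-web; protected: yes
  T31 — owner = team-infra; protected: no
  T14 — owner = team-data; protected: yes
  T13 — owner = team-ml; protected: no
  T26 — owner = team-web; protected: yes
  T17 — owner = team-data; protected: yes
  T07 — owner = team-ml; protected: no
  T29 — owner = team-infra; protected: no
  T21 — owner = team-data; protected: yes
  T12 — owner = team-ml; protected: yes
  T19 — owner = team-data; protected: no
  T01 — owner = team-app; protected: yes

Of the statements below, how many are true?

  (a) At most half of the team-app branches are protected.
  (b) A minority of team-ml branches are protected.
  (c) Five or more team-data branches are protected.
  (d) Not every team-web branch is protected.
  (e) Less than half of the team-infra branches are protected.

(a) team-app: |A| = 6, |A ∩ B| = 3; needs |A ∩ B| ≤ |A ∖ B| — true.
(b) team-ml: |A| = 8, |A ∩ B| = 3; needs |A ∩ B| < |A ∖ B| — true.
(c) team-data: |A| = 8, |A ∩ B| = 5; needs |A ∩ B| ≥ 5 — true.
(d) team-web: |A| = 6, |A ∩ B| = 6; needs A ⊄ B (|A ∖ B| ≥ 1) — false.
(e) team-infra: |A| = 5, |A ∩ B| = 2; needs |A ∩ B| < |A ∖ B| — true.

4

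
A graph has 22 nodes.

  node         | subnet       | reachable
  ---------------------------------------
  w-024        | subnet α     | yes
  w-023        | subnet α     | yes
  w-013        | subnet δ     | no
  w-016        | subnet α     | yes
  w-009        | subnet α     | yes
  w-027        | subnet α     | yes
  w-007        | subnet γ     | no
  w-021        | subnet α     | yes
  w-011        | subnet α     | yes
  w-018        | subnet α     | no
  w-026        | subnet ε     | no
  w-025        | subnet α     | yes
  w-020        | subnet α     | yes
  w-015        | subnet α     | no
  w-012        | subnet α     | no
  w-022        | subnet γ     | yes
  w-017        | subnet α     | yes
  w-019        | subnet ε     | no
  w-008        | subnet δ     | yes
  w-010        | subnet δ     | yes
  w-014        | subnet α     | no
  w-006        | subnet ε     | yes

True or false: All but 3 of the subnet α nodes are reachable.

'All but 3 of the subnet α nodes are reachable' holds iff |A ∖ B| = 3.
A (the restrictor) = {w-024, w-023, w-016, w-009, w-027, w-021, w-011, w-018, w-025, w-020, w-015, w-012, w-017, w-014}, |A| = 14.
A ∖ B = {w-018, w-015, w-012, w-014}, so |A ∖ B| = 4.
|A ∖ B| = 4, so the statement is false.

False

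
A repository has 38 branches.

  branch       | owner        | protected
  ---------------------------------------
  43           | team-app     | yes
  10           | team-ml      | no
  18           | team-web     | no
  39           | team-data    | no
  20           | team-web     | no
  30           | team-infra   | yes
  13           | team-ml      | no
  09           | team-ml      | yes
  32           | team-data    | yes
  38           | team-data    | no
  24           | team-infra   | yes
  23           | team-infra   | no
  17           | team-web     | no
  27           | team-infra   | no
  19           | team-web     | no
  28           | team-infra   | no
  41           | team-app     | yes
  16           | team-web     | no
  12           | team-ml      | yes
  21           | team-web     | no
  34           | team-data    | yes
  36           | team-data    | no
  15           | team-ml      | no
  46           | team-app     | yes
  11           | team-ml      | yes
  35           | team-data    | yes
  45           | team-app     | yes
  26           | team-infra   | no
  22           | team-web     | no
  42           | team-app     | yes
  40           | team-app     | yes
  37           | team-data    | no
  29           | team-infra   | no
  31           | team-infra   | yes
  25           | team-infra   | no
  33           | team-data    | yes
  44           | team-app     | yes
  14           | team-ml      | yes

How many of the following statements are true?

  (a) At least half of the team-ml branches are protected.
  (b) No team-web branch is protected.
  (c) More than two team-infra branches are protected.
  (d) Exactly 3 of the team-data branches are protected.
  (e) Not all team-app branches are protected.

3

(a) team-ml: |A| = 7, |A ∩ B| = 4; needs |A ∩ B| ≥ |A ∖ B| — true.
(b) team-web: |A| = 7, |A ∩ B| = 0; needs A ∩ B = ∅ (|A ∩ B| = 0) — true.
(c) team-infra: |A| = 9, |A ∩ B| = 3; needs |A ∩ B| > 2 — true.
(d) team-data: |A| = 8, |A ∩ B| = 4; needs |A ∩ B| = 3 — false.
(e) team-app: |A| = 7, |A ∩ B| = 7; needs A ⊄ B (|A ∖ B| ≥ 1) — false.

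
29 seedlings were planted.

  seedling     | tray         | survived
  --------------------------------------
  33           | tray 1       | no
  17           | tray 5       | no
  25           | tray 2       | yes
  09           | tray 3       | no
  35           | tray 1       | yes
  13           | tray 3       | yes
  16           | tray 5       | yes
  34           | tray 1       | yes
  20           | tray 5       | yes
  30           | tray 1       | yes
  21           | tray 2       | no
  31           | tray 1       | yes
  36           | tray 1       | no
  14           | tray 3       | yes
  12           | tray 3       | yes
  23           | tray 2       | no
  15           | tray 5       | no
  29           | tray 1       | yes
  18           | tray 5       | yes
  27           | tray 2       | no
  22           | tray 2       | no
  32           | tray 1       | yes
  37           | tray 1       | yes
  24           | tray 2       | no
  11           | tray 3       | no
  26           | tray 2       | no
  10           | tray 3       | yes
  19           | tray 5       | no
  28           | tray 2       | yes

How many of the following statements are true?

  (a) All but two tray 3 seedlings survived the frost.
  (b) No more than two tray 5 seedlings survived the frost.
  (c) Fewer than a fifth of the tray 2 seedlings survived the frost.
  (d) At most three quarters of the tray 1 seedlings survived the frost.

(a) tray 3: |A| = 6, |A ∩ B| = 4; needs |A ∖ B| = 2 — true.
(b) tray 5: |A| = 6, |A ∩ B| = 3; needs |A ∩ B| ≤ 2 — false.
(c) tray 2: |A| = 8, |A ∩ B| = 2; needs |A ∩ B| / |A| < 1/5 — false.
(d) tray 1: |A| = 9, |A ∩ B| = 7; needs |A ∩ B| / |A| ≤ 3/4 — false.

1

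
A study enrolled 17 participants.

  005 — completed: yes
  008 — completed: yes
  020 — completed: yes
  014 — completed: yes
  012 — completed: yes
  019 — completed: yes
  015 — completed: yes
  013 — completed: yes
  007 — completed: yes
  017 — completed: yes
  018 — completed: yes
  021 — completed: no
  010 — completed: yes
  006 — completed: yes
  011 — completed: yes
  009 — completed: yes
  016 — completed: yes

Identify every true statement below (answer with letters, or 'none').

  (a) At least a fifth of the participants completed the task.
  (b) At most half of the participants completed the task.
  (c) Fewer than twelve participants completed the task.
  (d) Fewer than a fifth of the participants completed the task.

|A| = 17, |A ∩ B| = 16, |A ∖ B| = 1.
(a) |A ∩ B| / |A| ≥ 1/5: holds.
(b) |A ∩ B| ≤ |A ∖ B|: fails.
(c) |A ∩ B| < 12: fails.
(d) |A ∩ B| / |A| < 1/5: fails.

(a)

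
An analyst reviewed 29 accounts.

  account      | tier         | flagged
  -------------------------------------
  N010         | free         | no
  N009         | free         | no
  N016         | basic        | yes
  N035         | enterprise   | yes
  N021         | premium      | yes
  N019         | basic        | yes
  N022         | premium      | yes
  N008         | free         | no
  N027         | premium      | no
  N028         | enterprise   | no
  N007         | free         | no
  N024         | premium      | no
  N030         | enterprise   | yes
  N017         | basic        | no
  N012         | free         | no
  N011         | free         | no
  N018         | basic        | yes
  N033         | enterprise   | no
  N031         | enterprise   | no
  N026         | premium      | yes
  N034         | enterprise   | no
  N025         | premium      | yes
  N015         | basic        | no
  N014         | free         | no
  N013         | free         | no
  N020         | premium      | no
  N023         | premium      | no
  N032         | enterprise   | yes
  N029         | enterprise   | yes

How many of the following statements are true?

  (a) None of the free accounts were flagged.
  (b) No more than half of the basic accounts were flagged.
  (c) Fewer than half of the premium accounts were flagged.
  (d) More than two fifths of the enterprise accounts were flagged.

(a) free: |A| = 8, |A ∩ B| = 0; needs A ∩ B = ∅ (|A ∩ B| = 0) — true.
(b) basic: |A| = 5, |A ∩ B| = 3; needs |A ∩ B| ≤ |A ∖ B| — false.
(c) premium: |A| = 8, |A ∩ B| = 4; needs |A ∩ B| < |A ∖ B| — false.
(d) enterprise: |A| = 8, |A ∩ B| = 4; needs |A ∩ B| / |A| > 2/5 — true.

2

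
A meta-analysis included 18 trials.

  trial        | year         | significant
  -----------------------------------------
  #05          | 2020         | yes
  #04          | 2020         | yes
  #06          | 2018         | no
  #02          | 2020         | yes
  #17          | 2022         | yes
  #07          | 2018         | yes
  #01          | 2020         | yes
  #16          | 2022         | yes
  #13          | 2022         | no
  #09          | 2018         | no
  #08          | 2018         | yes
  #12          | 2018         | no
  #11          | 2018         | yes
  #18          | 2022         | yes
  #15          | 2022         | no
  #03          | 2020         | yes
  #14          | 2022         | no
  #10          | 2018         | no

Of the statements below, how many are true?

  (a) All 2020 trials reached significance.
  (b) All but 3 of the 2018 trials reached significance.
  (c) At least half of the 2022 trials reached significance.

2

(a) 2020: |A| = 5, |A ∩ B| = 5; needs A ⊆ B, i.e. every element of A is in B (|A ∖ B| = 0) — true.
(b) 2018: |A| = 7, |A ∩ B| = 3; needs |A ∖ B| = 3 — false.
(c) 2022: |A| = 6, |A ∩ B| = 3; needs |A ∩ B| ≥ |A ∖ B| — true.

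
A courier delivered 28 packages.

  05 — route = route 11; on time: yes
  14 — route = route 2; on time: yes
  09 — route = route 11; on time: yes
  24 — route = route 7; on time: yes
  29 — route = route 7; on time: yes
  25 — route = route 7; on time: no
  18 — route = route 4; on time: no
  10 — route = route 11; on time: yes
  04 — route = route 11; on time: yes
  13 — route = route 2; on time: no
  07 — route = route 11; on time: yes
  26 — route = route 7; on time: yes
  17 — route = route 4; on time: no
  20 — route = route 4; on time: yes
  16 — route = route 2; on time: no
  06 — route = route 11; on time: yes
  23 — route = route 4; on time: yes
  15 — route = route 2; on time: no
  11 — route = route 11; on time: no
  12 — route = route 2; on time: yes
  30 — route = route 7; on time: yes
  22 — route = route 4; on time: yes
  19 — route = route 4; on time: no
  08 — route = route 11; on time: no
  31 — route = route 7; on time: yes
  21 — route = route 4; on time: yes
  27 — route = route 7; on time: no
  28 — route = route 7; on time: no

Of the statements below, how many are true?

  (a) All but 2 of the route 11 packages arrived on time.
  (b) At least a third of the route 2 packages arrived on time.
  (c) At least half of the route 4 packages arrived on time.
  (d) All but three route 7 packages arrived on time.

(a) route 11: |A| = 8, |A ∩ B| = 6; needs |A ∖ B| = 2 — true.
(b) route 2: |A| = 5, |A ∩ B| = 2; needs |A ∩ B| / |A| ≥ 1/3 — true.
(c) route 4: |A| = 7, |A ∩ B| = 4; needs |A ∩ B| ≥ |A ∖ B| — true.
(d) route 7: |A| = 8, |A ∩ B| = 5; needs |A ∖ B| = 3 — true.

4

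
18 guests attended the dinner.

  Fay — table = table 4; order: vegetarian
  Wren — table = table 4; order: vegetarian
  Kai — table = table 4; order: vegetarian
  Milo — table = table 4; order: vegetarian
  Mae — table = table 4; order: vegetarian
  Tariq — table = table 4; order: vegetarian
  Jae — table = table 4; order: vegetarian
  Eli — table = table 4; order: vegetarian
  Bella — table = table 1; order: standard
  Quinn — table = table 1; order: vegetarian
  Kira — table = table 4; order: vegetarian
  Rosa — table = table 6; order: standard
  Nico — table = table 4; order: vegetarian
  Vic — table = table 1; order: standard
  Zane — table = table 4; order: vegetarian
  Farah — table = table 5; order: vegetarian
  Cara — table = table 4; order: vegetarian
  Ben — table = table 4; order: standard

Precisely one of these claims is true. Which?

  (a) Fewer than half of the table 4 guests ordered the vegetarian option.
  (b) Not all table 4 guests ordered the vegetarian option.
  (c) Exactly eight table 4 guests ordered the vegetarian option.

(b)

|A| = 13, |A ∩ B| = 12, |A ∖ B| = 1.
(a) requires |A ∩ B| < |A ∖ B|: false.
(b) requires A ⊄ B (|A ∖ B| ≥ 1): true.
(c) requires |A ∩ B| = 8: false.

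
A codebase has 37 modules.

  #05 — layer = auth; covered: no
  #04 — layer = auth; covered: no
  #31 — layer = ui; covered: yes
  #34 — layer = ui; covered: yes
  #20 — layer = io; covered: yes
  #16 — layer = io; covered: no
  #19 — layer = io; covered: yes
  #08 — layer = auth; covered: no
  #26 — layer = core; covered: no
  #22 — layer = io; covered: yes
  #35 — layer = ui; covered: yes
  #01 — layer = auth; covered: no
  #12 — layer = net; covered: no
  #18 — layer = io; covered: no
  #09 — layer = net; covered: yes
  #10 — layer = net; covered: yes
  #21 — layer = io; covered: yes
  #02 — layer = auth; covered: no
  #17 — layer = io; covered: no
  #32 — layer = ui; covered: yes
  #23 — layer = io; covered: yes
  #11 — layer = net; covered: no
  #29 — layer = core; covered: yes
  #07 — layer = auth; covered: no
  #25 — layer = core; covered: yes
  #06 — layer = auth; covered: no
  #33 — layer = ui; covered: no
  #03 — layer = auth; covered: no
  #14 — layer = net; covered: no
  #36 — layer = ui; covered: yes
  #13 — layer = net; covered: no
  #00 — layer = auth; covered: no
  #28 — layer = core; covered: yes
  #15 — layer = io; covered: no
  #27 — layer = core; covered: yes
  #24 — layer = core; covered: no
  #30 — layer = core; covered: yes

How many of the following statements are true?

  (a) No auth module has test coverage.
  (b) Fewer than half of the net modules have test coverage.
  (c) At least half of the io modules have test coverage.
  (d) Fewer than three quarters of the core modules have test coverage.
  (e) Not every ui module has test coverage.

(a) auth: |A| = 9, |A ∩ B| = 0; needs A ∩ B = ∅ (|A ∩ B| = 0) — true.
(b) net: |A| = 6, |A ∩ B| = 2; needs |A ∩ B| < |A ∖ B| — true.
(c) io: |A| = 9, |A ∩ B| = 5; needs |A ∩ B| ≥ |A ∖ B| — true.
(d) core: |A| = 7, |A ∩ B| = 5; needs |A ∩ B| / |A| < 3/4 — true.
(e) ui: |A| = 6, |A ∩ B| = 5; needs A ⊄ B (|A ∖ B| ≥ 1) — true.

5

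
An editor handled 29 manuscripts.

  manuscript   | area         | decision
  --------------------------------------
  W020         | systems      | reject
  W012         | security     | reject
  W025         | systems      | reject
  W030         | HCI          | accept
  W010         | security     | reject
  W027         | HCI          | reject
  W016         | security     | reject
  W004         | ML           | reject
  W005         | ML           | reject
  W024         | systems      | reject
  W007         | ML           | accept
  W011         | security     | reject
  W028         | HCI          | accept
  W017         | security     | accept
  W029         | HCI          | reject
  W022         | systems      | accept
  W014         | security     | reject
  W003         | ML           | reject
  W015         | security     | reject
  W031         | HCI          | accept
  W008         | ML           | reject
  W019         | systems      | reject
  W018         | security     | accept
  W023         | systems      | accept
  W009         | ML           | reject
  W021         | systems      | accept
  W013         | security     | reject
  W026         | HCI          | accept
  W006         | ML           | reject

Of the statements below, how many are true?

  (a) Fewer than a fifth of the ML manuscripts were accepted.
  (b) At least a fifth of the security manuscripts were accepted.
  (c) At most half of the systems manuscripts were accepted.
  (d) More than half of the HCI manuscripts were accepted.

(a) ML: |A| = 7, |A ∩ B| = 1; needs |A ∩ B| / |A| < 1/5 — true.
(b) security: |A| = 9, |A ∩ B| = 2; needs |A ∩ B| / |A| ≥ 1/5 — true.
(c) systems: |A| = 7, |A ∩ B| = 3; needs |A ∩ B| ≤ |A ∖ B| — true.
(d) HCI: |A| = 6, |A ∩ B| = 4; needs |A ∩ B| > |A ∖ B| — true.

4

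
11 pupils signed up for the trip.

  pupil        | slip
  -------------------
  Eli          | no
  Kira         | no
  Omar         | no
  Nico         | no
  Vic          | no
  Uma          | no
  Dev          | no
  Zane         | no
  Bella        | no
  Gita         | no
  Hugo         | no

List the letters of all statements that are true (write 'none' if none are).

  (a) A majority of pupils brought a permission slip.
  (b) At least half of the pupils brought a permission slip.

none

|A| = 11, |A ∩ B| = 0, |A ∖ B| = 11.
(a) |A ∩ B| > |A ∖ B|: fails.
(b) |A ∩ B| ≥ |A ∖ B|: fails.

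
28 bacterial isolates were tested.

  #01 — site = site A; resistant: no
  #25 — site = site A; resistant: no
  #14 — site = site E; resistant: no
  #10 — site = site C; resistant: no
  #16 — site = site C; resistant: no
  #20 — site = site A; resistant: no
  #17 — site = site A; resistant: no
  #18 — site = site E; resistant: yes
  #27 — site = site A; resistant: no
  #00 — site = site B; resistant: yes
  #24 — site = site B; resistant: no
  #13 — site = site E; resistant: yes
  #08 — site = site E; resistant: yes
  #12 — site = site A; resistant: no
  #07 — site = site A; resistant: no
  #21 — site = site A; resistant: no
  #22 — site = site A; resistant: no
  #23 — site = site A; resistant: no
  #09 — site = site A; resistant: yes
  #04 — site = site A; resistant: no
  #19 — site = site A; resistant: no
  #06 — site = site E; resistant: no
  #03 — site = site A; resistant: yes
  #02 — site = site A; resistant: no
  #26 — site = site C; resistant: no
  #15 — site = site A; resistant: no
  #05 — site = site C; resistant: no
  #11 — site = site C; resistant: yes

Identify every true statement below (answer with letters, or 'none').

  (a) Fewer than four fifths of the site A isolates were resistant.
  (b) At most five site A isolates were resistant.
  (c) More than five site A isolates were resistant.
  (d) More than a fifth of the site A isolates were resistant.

|A| = 16, |A ∩ B| = 2, |A ∖ B| = 14.
(a) |A ∩ B| / |A| < 4/5: holds.
(b) |A ∩ B| ≤ 5: holds.
(c) |A ∩ B| > 5: fails.
(d) |A ∩ B| / |A| > 1/5: fails.

(a), (b)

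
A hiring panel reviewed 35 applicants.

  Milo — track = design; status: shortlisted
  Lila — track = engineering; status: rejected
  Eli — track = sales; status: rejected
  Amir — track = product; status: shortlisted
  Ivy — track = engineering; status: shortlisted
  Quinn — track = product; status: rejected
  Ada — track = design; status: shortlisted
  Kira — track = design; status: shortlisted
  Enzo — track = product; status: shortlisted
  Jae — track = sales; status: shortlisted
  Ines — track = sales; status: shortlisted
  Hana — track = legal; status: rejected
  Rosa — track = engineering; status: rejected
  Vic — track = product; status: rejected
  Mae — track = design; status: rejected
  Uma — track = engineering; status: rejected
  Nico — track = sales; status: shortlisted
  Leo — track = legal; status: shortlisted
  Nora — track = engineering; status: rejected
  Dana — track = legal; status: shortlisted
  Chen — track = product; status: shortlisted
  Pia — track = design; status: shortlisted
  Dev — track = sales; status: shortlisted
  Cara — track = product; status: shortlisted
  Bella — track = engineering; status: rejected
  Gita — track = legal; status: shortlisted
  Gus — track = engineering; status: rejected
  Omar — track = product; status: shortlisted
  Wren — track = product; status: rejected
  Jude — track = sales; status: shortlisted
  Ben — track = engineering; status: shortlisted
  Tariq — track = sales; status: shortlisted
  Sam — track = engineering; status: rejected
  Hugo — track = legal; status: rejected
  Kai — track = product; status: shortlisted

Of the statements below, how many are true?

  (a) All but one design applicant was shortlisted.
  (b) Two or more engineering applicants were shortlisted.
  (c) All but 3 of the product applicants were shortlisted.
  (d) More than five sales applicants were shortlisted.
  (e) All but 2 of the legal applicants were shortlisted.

5

(a) design: |A| = 5, |A ∩ B| = 4; needs |A ∖ B| = 1 — true.
(b) engineering: |A| = 9, |A ∩ B| = 2; needs |A ∩ B| ≥ 2 — true.
(c) product: |A| = 9, |A ∩ B| = 6; needs |A ∖ B| = 3 — true.
(d) sales: |A| = 7, |A ∩ B| = 6; needs |A ∩ B| > 5 — true.
(e) legal: |A| = 5, |A ∩ B| = 3; needs |A ∖ B| = 2 — true.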